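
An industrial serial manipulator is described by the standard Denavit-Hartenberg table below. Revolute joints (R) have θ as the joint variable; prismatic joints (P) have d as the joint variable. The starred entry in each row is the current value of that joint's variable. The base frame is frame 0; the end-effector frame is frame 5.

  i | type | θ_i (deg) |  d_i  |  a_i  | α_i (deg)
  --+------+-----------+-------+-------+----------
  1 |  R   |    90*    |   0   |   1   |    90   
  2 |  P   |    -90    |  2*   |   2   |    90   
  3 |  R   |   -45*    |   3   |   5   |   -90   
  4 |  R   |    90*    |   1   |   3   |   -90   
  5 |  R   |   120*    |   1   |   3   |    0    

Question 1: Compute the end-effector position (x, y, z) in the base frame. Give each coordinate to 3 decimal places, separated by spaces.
-1.958 -0.500 -3.698

after link 1: o_1 = (0.0000, 1.0000, 0.0000)
after link 2: o_2 = (2.0000, 1.0000, -2.0000)
after link 3: o_3 = (-1.5355, -2.0000, -5.5355)
after link 4: o_4 = (-0.8284, 1.0000, -6.2426)
after link 5: o_5 = (-1.9584, -0.5000, -3.6984)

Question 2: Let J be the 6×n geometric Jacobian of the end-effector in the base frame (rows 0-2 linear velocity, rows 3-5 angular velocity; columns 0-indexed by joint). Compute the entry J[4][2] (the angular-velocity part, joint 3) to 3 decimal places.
axis z_2 = (0.0000,-1.0000,-0.0000); lever o_n−o_2 = (-3.9584,-1.5000,-1.6984)
cross product → J_v[:, 2] = (1.6984,0.0000,-3.9584)
J_ω[:, 2] = z_2
entry J[4][2] = -1.0000

-1.000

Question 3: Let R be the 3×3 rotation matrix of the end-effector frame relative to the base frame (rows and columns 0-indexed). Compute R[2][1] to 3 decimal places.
-0.354

End-effector y-axis (col 1 of R) = (0.3536,-0.8660,-0.3536)
R[2][1] = -0.3536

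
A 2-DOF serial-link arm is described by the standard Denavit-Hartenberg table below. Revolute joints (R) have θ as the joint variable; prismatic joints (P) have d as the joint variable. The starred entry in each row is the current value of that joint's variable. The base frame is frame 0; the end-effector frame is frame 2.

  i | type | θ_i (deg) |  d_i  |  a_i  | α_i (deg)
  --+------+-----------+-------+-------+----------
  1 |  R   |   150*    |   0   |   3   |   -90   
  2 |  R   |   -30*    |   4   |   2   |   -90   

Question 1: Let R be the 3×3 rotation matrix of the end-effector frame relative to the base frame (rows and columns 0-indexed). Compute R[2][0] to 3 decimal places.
0.500

End-effector x-axis (col 0 of R) = (-0.7500,0.4330,0.5000)
R[2][0] = 0.5000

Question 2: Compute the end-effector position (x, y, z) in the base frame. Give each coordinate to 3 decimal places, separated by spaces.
after link 1: o_1 = (-2.5981, 1.5000, 0.0000)
after link 2: o_2 = (-6.0981, -1.0981, 1.0000)

-6.098 -1.098 1.000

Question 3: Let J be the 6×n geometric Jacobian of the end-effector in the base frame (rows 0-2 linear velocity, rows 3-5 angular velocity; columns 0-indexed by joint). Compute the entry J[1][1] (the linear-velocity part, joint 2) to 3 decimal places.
0.500

axis z_1 = (-0.5000,-0.8660,0.0000); lever o_n−o_1 = (-3.5000,-2.5981,1.0000)
cross product → J_v[:, 1] = (-0.8660,0.5000,-1.7321)
J_ω[:, 1] = z_1
entry J[1][1] = 0.5000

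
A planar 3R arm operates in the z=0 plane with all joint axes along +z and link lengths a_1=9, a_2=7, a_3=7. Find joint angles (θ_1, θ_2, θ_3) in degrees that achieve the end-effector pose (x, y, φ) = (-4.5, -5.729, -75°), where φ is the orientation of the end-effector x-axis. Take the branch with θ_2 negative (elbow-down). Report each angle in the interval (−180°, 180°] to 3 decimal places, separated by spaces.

wrist centre = target − a_3·(cos φ, sin φ) = (-6.3117, 1.0325)
cos θ_2 = (40.9040−9²−7²)/(2·9·7) = -0.7071; θ_2 = -135.0004° (elbow-down)
β = atan2(1.0325,-6.3117) = 170.7098°; ψ = atan2(-4.9497,4.0502) = -50.7074°
θ_1 = β − ψ = 221.4172°
θ_3 = φ − θ_1 − θ_2 = -161.4169° (wrapped to (-180°,180°])

-138.583 -135.000 -161.417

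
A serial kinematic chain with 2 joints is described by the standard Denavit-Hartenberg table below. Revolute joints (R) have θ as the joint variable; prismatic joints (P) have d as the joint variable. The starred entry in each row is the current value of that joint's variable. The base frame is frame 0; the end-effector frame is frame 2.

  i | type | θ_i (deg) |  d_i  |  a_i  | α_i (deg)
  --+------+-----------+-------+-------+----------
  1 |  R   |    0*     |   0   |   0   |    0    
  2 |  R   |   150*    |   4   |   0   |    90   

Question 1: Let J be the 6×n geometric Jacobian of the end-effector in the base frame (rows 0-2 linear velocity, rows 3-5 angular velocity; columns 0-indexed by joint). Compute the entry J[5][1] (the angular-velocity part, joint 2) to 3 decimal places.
1.000

axis z_1 = (0.0000,0.0000,1.0000); lever o_n−o_1 = (0.0000,0.0000,4.0000)
cross product → J_v[:, 1] = (0.0000,0.0000,0.0000)
J_ω[:, 1] = z_1
entry J[5][1] = 1.0000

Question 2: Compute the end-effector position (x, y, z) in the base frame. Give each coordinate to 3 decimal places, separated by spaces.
after link 1: o_1 = (0.0000, 0.0000, 0.0000)
after link 2: o_2 = (0.0000, 0.0000, 4.0000)

0.000 0.000 4.000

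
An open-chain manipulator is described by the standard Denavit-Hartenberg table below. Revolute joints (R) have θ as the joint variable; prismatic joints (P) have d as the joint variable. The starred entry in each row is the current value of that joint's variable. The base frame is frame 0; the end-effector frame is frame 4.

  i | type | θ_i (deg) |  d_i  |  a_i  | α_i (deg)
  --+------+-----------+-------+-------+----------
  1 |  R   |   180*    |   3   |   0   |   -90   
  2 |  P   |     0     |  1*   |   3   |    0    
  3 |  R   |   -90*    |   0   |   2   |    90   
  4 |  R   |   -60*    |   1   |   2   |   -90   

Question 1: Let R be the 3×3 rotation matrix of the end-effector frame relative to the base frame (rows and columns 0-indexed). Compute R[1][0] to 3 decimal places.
0.866

End-effector x-axis (col 0 of R) = (0.0000,0.8660,0.5000)
R[1][0] = 0.8660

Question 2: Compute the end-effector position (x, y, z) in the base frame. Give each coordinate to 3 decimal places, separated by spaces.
after link 1: o_1 = (0.0000, 0.0000, 3.0000)
after link 2: o_2 = (-3.0000, -1.0000, 3.0000)
after link 3: o_3 = (-3.0000, -1.0000, 5.0000)
after link 4: o_4 = (-2.0000, 0.7321, 6.0000)

-2.000 0.732 6.000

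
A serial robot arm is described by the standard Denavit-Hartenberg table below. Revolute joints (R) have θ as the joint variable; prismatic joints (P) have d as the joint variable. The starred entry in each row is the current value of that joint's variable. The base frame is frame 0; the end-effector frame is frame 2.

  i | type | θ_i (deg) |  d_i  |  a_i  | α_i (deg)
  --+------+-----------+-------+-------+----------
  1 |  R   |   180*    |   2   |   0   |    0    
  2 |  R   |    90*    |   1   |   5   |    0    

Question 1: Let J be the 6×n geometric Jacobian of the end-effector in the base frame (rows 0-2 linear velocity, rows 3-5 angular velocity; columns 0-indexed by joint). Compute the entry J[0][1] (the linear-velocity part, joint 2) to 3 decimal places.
axis z_1 = (0.0000,0.0000,1.0000); lever o_n−o_1 = (-0.0000,-5.0000,1.0000)
cross product → J_v[:, 1] = (5.0000,-0.0000,0.0000)
J_ω[:, 1] = z_1
entry J[0][1] = 5.0000

5.000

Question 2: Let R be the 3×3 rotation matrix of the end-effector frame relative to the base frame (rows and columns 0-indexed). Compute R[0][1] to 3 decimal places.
End-effector y-axis (col 1 of R) = (1.0000,-0.0000,0.0000)
R[0][1] = 1.0000

1.000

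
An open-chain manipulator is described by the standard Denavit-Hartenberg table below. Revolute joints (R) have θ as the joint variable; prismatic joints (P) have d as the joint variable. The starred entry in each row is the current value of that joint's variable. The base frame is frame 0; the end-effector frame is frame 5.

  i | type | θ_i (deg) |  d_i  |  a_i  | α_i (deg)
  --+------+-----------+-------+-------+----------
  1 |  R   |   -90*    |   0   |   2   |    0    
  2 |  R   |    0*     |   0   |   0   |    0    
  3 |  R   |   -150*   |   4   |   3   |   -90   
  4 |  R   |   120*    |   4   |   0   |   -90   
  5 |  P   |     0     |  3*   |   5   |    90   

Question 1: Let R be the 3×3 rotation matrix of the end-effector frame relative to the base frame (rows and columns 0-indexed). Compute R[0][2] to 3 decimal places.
End-effector z-axis (col 2 of R) = (-0.8660,-0.5000,0.0000)
R[0][2] = -0.8660

-0.866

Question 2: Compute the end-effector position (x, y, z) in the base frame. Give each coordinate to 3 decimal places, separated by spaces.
after link 1: o_1 = (0.0000, -2.0000, 0.0000)
after link 2: o_2 = (0.0000, -2.0000, 0.0000)
after link 3: o_3 = (-1.5000, 0.5981, 4.0000)
after link 4: o_4 = (-4.9641, -1.4019, 4.0000)
after link 5: o_5 = (-2.4151, -5.8170, 1.1699)

-2.415 -5.817 1.170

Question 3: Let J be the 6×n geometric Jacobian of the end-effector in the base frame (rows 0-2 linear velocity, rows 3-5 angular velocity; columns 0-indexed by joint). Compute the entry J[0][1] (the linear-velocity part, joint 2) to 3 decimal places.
axis z_1 = (0.0000,0.0000,1.0000); lever o_n−o_1 = (-2.4151,-3.8170,1.1699)
cross product → J_v[:, 1] = (3.8170,-2.4151,0.0000)
J_ω[:, 1] = z_1
entry J[0][1] = 3.8170

3.817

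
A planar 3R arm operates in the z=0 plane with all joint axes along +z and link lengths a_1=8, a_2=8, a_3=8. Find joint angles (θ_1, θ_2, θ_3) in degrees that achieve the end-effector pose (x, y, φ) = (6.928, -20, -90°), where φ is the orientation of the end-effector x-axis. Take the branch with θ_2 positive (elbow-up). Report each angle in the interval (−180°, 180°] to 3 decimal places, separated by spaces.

wrist centre = target − a_3·(cos φ, sin φ) = (6.9280, -12.0000)
cos θ_2 = (191.9972−8²−8²)/(2·8·8) = 0.5000; θ_2 = 60.0015° (elbow-up)
β = atan2(-12.0000,6.9280) = -60.0007°; ψ = atan2(6.9283,11.9998) = 30.0007°
θ_1 = β − ψ = -90.0015°
θ_3 = φ − θ_1 − θ_2 = -60.0000° (wrapped to (-180°,180°])

-90.001 60.001 -60.000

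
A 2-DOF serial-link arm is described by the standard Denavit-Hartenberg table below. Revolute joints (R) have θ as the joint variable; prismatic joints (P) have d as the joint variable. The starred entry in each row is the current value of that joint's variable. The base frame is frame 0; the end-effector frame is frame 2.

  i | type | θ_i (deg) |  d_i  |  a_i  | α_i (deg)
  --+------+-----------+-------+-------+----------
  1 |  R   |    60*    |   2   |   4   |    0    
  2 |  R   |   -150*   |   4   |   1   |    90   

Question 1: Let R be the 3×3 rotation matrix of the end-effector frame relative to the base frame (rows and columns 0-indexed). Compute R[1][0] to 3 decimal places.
End-effector x-axis (col 0 of R) = (-0.0000,-1.0000,0.0000)
R[1][0] = -1.0000

-1.000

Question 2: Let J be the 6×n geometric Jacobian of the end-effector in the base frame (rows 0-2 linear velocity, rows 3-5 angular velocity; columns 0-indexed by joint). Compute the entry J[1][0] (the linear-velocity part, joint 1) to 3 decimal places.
axis z_0 = ẑ; lever o_n−o_0 = (2.0000,2.4641,6.0000)
cross product → J_v[:, 0] = (-2.4641,2.0000,0.0000)
J_ω[:, 0] = z_0
entry J[1][0] = 2.0000

2.000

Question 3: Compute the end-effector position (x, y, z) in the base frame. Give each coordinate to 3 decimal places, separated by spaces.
after link 1: o_1 = (2.0000, 3.4641, 2.0000)
after link 2: o_2 = (2.0000, 2.4641, 6.0000)

2.000 2.464 6.000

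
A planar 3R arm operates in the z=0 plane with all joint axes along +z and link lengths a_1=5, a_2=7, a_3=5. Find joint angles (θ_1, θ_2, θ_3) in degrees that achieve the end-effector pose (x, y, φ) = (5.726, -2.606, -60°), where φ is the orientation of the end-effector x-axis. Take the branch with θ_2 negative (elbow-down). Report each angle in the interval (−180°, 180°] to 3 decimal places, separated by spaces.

135.001 -149.998 -45.003

wrist centre = target − a_3·(cos φ, sin φ) = (3.2260, 1.7241)
cos θ_2 = (13.3797−5²−7²)/(2·5·7) = -0.8660; θ_2 = -149.9976° (elbow-down)
β = atan2(1.7241,3.2260) = 28.1222°; ψ = atan2(-3.5003,-1.0620) = -106.8786°
θ_1 = β − ψ = 135.0008°
θ_3 = φ − θ_1 − θ_2 = -45.0032° (wrapped to (-180°,180°])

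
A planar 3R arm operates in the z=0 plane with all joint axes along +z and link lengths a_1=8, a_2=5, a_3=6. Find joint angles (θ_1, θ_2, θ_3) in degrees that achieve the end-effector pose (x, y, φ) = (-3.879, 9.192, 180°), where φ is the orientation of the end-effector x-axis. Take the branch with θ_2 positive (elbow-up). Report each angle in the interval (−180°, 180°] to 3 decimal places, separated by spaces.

wrist centre = target − a_3·(cos φ, sin φ) = (2.1210, 9.1920)
cos θ_2 = (88.9915−8²−5²)/(2·8·5) = -0.0001; θ_2 = 90.0061° (elbow-up)
β = atan2(9.1920,2.1210) = 77.0067°; ψ = atan2(5.0000,7.9995) = 32.0071°
θ_1 = β − ψ = 44.9997°
θ_3 = φ − θ_1 − θ_2 = 44.9943° (wrapped to (-180°,180°])

45.000 90.006 44.994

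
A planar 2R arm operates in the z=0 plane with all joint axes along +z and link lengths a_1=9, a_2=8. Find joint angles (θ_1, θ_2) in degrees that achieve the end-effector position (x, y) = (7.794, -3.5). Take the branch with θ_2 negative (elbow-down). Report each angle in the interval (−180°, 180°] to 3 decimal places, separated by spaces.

30.000 -120.002

cos θ_2 = (72.9964−9²−8²)/(2·9·8) = -0.5000; θ_2 = -120.0016° (elbow-down)
β = atan2(-3.5000,7.7940) = -24.1831°; ψ = atan2(-6.9281,4.9998) = -54.1831°
θ_1 = β − ψ = 30.0000°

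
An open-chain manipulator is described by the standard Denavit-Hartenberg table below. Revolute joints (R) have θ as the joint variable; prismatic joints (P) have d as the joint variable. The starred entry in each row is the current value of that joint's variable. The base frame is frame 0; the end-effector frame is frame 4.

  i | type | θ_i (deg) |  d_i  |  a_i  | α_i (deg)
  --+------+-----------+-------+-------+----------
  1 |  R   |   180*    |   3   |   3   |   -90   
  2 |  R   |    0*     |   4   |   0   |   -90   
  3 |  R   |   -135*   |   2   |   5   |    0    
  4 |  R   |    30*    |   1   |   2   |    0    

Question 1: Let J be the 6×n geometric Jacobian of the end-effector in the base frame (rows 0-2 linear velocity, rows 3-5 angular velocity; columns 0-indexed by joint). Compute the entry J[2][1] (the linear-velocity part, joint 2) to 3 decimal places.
axis z_1 = (-0.0000,-1.0000,0.0000); lever o_n−o_1 = (4.0532,-9.4674,-3.0000)
cross product → J_v[:, 1] = (3.0000,-0.0000,4.0532)
J_ω[:, 1] = z_1
entry J[2][1] = 4.0532

4.053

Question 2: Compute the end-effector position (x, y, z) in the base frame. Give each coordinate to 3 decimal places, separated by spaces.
after link 1: o_1 = (-3.0000, 0.0000, 3.0000)
after link 2: o_2 = (-3.0000, -4.0000, 3.0000)
after link 3: o_3 = (0.5355, -7.5355, 1.0000)
after link 4: o_4 = (1.0532, -9.4674, 0.0000)

1.053 -9.467 0.000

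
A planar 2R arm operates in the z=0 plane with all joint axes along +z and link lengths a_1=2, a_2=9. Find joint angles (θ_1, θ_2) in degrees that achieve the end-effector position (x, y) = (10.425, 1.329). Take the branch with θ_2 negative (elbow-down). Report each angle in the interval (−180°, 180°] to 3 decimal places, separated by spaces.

44.549 -45.020

cos θ_2 = (110.4469−2²−9²)/(2·2·9) = 0.7069; θ_2 = -45.0202° (elbow-down)
β = atan2(1.3290,10.4250) = 7.2650°; ψ = atan2(-6.3662,8.3617) = -37.2839°
θ_1 = β − ψ = 44.5489°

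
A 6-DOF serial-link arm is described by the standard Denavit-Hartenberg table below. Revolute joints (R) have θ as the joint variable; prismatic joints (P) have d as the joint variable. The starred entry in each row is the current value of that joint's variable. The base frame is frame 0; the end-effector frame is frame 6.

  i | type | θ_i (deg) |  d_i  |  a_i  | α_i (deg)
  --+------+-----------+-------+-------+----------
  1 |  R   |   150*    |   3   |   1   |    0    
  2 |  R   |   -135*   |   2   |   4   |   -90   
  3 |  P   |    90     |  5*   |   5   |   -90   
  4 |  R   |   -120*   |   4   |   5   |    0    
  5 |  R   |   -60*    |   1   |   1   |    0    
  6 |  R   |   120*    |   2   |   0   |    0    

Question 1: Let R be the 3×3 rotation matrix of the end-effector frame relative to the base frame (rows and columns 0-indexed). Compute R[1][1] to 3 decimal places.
-0.483

End-effector y-axis (col 1 of R) = (0.1294,-0.4830,-0.8660)
R[1][1] = -0.4830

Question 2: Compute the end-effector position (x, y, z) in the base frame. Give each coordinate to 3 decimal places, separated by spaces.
-6.179 8.736 3.500

after link 1: o_1 = (-0.8660, 0.5000, 3.0000)
after link 2: o_2 = (2.9977, 1.5353, 5.0000)
after link 3: o_3 = (1.7036, 6.3649, 0.0000)
after link 4: o_4 = (-3.2808, 9.5122, 2.5000)
after link 5: o_5 = (-4.2468, 9.2534, 3.5000)
after link 6: o_6 = (-6.1786, 8.7358, 3.5000)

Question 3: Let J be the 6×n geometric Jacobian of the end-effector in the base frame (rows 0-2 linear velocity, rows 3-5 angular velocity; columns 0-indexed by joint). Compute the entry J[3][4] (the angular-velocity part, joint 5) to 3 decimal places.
-0.966

axis z_4 = (-0.9659,-0.2588,-0.0000); lever o_n−o_4 = (-2.8978,-0.7765,1.0000)
cross product → J_v[:, 4] = (-0.2588,0.9659,-0.0000)
J_ω[:, 4] = z_4
entry J[3][4] = -0.9659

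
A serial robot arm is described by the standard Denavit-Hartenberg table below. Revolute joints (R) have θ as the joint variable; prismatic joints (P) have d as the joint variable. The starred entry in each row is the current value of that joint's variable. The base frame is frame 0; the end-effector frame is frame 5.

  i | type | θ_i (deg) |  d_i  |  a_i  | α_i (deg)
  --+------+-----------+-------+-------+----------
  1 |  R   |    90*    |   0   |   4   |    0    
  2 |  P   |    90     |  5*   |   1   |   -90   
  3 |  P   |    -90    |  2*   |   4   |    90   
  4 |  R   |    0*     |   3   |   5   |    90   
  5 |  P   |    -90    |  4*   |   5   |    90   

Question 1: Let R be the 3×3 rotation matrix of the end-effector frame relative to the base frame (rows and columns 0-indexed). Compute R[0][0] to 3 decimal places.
End-effector x-axis (col 0 of R) = (-1.0000,0.0000,0.0000)
R[0][0] = -1.0000

-1.000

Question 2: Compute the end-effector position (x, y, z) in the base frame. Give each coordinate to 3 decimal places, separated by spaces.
-3.000 6.000 14.000

after link 1: o_1 = (0.0000, 4.0000, 0.0000)
after link 2: o_2 = (-1.0000, 4.0000, 5.0000)
after link 3: o_3 = (-1.0000, 2.0000, 9.0000)
after link 4: o_4 = (2.0000, 2.0000, 14.0000)
after link 5: o_5 = (-3.0000, 6.0000, 14.0000)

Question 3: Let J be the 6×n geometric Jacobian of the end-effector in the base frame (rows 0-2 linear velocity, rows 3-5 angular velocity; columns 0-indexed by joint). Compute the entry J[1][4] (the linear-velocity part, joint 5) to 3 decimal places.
prismatic axis z_4 = (0.0000,1.0000,-0.0000)
J_v[:, 4] = z_4; J_ω[:, 4] = (0,0,0)
entry J[1][4] = 1.0000

1.000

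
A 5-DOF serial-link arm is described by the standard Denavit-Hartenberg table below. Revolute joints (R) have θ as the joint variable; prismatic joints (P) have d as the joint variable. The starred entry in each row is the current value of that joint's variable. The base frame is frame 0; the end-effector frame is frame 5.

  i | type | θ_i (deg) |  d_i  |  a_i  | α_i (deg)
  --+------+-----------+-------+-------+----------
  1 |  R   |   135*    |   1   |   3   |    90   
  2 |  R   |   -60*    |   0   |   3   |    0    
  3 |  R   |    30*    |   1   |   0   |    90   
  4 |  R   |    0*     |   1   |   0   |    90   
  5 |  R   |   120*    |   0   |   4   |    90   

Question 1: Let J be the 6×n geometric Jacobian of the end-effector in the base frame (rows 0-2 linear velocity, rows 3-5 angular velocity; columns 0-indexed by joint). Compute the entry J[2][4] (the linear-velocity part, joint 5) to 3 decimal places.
3.464

axis z_4 = (-0.7071,-0.7071,-0.0000); lever o_n−o_4 = (2.4495,-2.4495,-2.0000)
cross product → J_v[:, 4] = (1.4142,-1.4142,3.4641)
J_ω[:, 4] = z_4
entry J[2][4] = 3.4641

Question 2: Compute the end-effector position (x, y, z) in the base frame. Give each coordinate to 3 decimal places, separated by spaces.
after link 1: o_1 = (-2.1213, 2.1213, 1.0000)
after link 2: o_2 = (-3.1820, 3.1820, -1.5981)
after link 3: o_3 = (-2.4749, 3.8891, -1.5981)
after link 4: o_4 = (-2.1213, 3.5355, -2.4641)
after link 5: o_5 = (0.3282, 1.0860, -4.4641)

0.328 1.086 -4.464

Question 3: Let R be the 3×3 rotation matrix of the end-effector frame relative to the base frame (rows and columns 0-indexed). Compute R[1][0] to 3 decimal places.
End-effector x-axis (col 0 of R) = (0.6124,-0.6124,-0.5000)
R[1][0] = -0.6124

-0.612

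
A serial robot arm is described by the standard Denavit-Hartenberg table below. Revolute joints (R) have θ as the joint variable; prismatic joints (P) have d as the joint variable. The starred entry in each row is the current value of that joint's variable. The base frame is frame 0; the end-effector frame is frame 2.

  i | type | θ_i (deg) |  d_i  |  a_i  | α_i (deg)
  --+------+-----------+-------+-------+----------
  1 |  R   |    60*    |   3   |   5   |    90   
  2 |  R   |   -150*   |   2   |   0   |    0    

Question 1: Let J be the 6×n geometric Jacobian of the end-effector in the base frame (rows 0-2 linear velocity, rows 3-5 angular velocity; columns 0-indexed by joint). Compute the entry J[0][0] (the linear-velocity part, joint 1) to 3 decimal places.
axis z_0 = ẑ; lever o_n−o_0 = (4.2321,3.3301,3.0000)
cross product → J_v[:, 0] = (-3.3301,4.2321,0.0000)
J_ω[:, 0] = z_0
entry J[0][0] = -3.3301

-3.330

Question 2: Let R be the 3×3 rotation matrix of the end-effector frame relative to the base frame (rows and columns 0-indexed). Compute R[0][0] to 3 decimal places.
End-effector x-axis (col 0 of R) = (-0.4330,-0.7500,-0.5000)
R[0][0] = -0.4330

-0.433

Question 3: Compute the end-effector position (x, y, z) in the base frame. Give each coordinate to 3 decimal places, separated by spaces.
4.232 3.330 3.000

after link 1: o_1 = (2.5000, 4.3301, 3.0000)
after link 2: o_2 = (4.2321, 3.3301, 3.0000)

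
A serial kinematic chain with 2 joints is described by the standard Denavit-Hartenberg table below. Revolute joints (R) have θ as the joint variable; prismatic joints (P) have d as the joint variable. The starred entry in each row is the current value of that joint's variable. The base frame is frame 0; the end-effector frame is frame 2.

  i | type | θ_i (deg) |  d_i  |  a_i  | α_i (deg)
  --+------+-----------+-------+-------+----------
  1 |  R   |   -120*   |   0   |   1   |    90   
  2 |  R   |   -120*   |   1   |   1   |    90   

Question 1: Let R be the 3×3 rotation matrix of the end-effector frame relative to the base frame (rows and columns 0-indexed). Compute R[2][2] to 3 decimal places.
End-effector z-axis (col 2 of R) = (0.4330,0.7500,0.5000)
R[2][2] = 0.5000

0.500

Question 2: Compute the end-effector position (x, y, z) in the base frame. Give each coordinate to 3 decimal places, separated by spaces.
-1.116 0.067 -0.866

after link 1: o_1 = (-0.5000, -0.8660, 0.0000)
after link 2: o_2 = (-1.1160, 0.0670, -0.8660)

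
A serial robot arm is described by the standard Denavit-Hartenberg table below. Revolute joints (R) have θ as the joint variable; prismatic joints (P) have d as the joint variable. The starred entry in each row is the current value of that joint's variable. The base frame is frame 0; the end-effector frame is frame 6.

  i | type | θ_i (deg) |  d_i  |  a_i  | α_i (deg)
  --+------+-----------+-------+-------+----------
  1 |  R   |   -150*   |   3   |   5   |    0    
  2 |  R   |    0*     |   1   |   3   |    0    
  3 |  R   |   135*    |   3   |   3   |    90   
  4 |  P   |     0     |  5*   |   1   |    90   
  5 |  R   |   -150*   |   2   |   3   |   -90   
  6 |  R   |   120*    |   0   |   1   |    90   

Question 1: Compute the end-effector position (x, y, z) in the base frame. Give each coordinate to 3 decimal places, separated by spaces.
after link 1: o_1 = (-4.3301, -2.5000, 3.0000)
after link 2: o_2 = (-6.9282, -4.0000, 4.0000)
after link 3: o_3 = (-4.0304, -4.7765, 7.0000)
after link 4: o_4 = (-4.3586, -9.8649, 7.0000)
after link 5: o_5 = (-6.4799, -7.7436, 5.0000)
after link 6: o_6 = (-6.1264, -8.0971, 5.8660)

-6.126 -8.097 5.866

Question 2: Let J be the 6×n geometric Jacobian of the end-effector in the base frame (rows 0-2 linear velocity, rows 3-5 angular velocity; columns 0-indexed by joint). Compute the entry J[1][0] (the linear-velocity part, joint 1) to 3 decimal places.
-6.126

axis z_0 = ẑ; lever o_n−o_0 = (-6.1264,-8.0971,5.8660)
cross product → J_v[:, 0] = (8.0971,-6.1264,0.0000)
J_ω[:, 0] = z_0
entry J[1][0] = -6.1264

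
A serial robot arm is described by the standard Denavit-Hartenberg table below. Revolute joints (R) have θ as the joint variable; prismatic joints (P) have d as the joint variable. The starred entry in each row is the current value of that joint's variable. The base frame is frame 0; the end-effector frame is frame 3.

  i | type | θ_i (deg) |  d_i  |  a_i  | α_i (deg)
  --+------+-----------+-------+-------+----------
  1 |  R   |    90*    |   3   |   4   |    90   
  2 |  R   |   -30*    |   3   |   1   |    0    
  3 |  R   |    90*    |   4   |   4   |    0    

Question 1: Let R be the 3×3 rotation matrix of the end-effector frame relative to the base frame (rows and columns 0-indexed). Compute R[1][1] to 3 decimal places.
End-effector y-axis (col 1 of R) = (-0.0000,-0.8660,0.5000)
R[1][1] = -0.8660

-0.866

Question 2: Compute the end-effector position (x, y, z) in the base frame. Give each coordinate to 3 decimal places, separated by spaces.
after link 1: o_1 = (0.0000, 4.0000, 3.0000)
after link 2: o_2 = (3.0000, 4.8660, 2.5000)
after link 3: o_3 = (7.0000, 6.8660, 5.9641)

7.000 6.866 5.964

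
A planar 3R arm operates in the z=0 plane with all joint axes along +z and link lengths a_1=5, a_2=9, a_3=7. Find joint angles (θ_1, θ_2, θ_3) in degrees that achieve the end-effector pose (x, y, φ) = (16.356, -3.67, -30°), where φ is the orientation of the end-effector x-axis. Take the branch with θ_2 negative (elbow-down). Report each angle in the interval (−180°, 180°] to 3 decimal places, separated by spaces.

wrist centre = target − a_3·(cos φ, sin φ) = (10.2938, -0.1700)
cos θ_2 = (105.9917−5²−9²)/(2·5·9) = -0.0001; θ_2 = -90.0053° (elbow-down)
β = atan2(-0.1700,10.2938) = -0.9461°; ψ = atan2(-9.0000,4.9992) = -60.9494°
θ_1 = β − ψ = 60.0033°
θ_3 = φ − θ_1 − θ_2 = 0.0020° (wrapped to (-180°,180°])

60.003 -90.005 0.002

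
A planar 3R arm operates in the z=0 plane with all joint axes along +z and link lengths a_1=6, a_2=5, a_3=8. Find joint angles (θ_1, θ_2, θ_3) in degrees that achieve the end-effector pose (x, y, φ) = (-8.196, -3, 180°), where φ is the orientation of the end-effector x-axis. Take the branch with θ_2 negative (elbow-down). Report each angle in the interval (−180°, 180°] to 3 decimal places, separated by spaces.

-37.479 -150.000 7.479

wrist centre = target − a_3·(cos φ, sin φ) = (-0.1960, -3.0000)
cos θ_2 = (9.0384−6²−5²)/(2·6·5) = -0.8660; θ_2 = -150.0001° (elbow-down)
β = atan2(-3.0000,-0.1960) = -93.7380°; ψ = atan2(-2.5000,1.6699) = -56.2591°
θ_1 = β − ψ = -37.4789°
θ_3 = φ − θ_1 − θ_2 = 7.4790° (wrapped to (-180°,180°])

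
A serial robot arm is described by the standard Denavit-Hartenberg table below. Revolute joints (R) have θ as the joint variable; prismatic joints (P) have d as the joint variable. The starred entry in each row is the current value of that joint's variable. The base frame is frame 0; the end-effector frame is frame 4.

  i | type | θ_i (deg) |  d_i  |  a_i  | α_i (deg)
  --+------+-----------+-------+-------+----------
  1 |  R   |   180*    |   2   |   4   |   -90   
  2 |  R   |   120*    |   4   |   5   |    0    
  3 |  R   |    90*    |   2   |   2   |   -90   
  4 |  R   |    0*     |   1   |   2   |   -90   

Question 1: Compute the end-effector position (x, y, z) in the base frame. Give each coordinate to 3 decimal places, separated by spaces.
after link 1: o_1 = (-4.0000, 0.0000, 2.0000)
after link 2: o_2 = (-1.5000, -4.0000, -2.3301)
after link 3: o_3 = (0.2321, -6.0000, -1.3301)
after link 4: o_4 = (1.4641, -6.0000, 0.5359)

1.464 -6.000 0.536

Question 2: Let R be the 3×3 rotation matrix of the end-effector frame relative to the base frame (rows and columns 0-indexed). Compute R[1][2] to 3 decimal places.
End-effector z-axis (col 2 of R) = (0.0000,1.0000,0.0000)
R[1][2] = 1.0000

1.000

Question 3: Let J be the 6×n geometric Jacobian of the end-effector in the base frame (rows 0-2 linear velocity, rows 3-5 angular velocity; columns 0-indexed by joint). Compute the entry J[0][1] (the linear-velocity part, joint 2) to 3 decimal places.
1.464

axis z_1 = (-0.0000,-1.0000,0.0000); lever o_n−o_1 = (5.4641,-6.0000,-1.4641)
cross product → J_v[:, 1] = (1.4641,0.0000,5.4641)
J_ω[:, 1] = z_1
entry J[0][1] = 1.4641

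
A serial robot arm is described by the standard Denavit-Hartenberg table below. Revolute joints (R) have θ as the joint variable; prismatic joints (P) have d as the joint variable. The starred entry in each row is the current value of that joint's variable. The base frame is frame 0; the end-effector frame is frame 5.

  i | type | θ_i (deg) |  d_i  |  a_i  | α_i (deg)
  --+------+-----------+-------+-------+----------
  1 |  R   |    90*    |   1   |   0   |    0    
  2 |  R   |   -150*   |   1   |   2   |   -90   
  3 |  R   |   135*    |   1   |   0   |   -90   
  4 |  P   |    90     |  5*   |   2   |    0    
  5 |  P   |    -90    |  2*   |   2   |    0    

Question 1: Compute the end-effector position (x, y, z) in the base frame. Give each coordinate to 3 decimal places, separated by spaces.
-3.048 3.279 5.536

after link 1: o_1 = (0.0000, 0.0000, 1.0000)
after link 2: o_2 = (1.0000, -1.7321, 2.0000)
after link 3: o_3 = (1.8660, -1.2321, 2.0000)
after link 4: o_4 = (-1.6338, 0.8298, 5.5355)
after link 5: o_5 = (-3.0480, 3.2793, 5.5355)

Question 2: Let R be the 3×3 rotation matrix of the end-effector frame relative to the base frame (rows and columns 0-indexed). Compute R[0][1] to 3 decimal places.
-0.866

End-effector y-axis (col 1 of R) = (-0.8660,-0.5000,-0.0000)
R[0][1] = -0.8660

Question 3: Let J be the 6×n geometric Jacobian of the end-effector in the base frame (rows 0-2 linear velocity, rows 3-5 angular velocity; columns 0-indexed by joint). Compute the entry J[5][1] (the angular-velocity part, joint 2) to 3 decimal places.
axis z_1 = (0.0000,0.0000,1.0000); lever o_n−o_1 = (-3.0480,3.2793,4.5355)
cross product → J_v[:, 1] = (-3.2793,-3.0480,0.0000)
J_ω[:, 1] = z_1
entry J[5][1] = 1.0000

1.000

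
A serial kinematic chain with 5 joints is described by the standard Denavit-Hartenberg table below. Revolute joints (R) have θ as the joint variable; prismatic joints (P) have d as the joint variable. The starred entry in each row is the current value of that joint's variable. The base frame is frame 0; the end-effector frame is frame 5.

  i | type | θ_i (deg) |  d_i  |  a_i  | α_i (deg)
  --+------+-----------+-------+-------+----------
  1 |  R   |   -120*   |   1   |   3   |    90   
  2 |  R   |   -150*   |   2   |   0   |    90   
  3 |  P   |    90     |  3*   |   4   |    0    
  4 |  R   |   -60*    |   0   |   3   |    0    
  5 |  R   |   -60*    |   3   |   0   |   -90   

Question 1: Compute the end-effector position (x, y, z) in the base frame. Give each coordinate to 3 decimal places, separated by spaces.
-5.370 5.699 4.897

after link 1: o_1 = (-1.5000, -2.5981, 1.0000)
after link 2: o_2 = (-3.2321, -1.5981, 1.0000)
after link 3: o_3 = (-5.9462, 1.7010, 3.5981)
after link 4: o_4 = (-6.1202, 4.3995, 2.2990)
after link 5: o_5 = (-5.3702, 5.6986, 4.8971)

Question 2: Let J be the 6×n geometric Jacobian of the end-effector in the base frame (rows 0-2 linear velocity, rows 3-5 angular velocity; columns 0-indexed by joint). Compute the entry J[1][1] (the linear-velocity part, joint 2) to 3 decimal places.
3.375

axis z_1 = (-0.8660,0.5000,0.0000); lever o_n−o_1 = (-3.8702,8.2966,3.8971)
cross product → J_v[:, 1] = (1.9486,3.3750,-5.2500)
J_ω[:, 1] = z_1
entry J[1][1] = 3.3750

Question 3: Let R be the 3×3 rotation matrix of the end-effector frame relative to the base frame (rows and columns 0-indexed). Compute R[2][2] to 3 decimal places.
-0.250

End-effector z-axis (col 2 of R) = (-0.5335,0.8080,-0.2500)
R[2][2] = -0.2500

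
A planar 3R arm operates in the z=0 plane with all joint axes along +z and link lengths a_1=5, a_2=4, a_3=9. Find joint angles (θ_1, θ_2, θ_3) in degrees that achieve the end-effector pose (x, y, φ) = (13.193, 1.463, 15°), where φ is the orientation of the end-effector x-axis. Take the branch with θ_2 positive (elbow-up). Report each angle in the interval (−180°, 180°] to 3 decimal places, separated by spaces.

wrist centre = target − a_3·(cos φ, sin φ) = (4.4997, -0.8664)
cos θ_2 = (20.9976−5²−4²)/(2·5·4) = -0.5001; θ_2 = 120.0040° (elbow-up)
β = atan2(-0.8664,4.4997) = -10.8984°; ψ = atan2(3.4640,2.9998) = 49.1077°
θ_1 = β − ψ = -60.0062°
θ_3 = φ − θ_1 − θ_2 = -44.9978° (wrapped to (-180°,180°])

-60.006 120.004 -44.998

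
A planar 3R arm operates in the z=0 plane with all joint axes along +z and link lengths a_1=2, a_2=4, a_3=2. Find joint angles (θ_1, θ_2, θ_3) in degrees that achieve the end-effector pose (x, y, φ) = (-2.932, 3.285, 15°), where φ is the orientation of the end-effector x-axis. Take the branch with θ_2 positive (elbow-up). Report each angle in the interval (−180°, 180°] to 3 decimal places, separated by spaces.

120.006 44.992 -149.998

wrist centre = target − a_3·(cos φ, sin φ) = (-4.8639, 2.7674)
cos θ_2 = (31.3153−2²−4²)/(2·2·4) = 0.7072; θ_2 = 44.9917° (elbow-up)
β = atan2(2.7674,-4.8639) = 150.3616°; ψ = atan2(2.8280,4.8288) = 30.3555°
θ_1 = β − ψ = 120.0062°
θ_3 = φ − θ_1 − θ_2 = -149.9979° (wrapped to (-180°,180°])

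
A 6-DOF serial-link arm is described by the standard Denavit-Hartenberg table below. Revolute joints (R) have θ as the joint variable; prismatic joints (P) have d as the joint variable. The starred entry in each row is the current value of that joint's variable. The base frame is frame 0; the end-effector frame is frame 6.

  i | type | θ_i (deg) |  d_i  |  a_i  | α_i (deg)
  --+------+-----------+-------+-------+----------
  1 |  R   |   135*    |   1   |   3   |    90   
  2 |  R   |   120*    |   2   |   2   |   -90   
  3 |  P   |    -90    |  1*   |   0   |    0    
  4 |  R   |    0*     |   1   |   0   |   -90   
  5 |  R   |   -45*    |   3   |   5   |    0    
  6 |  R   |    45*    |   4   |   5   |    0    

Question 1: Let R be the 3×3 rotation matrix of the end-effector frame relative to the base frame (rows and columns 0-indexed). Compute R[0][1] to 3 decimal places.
End-effector y-axis (col 1 of R) = (-0.6124,0.6124,0.5000)
R[0][1] = -0.6124

-0.612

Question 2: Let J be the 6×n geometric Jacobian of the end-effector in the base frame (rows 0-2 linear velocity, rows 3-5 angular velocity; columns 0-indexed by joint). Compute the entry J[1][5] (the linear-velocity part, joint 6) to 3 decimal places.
3.062

axis z_5 = (0.3536,-0.3536,0.8660); lever o_n−o_5 = (4.9497,2.1213,3.4641)
cross product → J_v[:, 5] = (-3.0619,3.0619,2.5000)
J_ω[:, 5] = z_5
entry J[1][5] = 3.0619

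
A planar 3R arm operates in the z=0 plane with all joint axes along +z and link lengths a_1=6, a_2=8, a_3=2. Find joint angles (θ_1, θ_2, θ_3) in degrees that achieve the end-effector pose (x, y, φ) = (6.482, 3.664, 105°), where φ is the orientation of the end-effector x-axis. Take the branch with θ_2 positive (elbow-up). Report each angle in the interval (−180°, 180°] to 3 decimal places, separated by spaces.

-60.001 120.003 44.998

wrist centre = target − a_3·(cos φ, sin φ) = (6.9996, 1.7321)
cos θ_2 = (51.9953−6²−8²)/(2·6·8) = -0.5000; θ_2 = 120.0033° (elbow-up)
β = atan2(1.7321,6.9996) = 13.8993°; ψ = atan2(6.9280,1.9996) = 73.9004°
θ_1 = β − ψ = -60.0011°
θ_3 = φ − θ_1 − θ_2 = 44.9978° (wrapped to (-180°,180°])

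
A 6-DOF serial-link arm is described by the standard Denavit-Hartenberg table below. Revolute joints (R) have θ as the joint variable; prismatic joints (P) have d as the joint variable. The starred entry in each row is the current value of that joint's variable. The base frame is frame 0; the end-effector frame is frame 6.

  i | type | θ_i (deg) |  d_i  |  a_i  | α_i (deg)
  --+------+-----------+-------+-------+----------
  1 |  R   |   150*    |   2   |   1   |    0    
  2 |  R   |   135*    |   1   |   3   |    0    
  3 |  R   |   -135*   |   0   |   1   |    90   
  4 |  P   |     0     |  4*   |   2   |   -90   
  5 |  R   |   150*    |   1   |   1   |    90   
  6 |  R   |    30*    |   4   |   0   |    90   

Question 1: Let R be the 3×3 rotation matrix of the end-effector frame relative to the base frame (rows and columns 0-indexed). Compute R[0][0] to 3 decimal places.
End-effector x-axis (col 0 of R) = (0.4330,-0.7500,0.5000)
R[0][0] = 0.4330

0.433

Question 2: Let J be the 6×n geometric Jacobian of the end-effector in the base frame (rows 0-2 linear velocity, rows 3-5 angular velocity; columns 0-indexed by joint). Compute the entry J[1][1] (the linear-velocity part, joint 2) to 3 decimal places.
-2.786

axis z_1 = (0.0000,0.0000,1.0000); lever o_n−o_1 = (-2.7857,-0.7997,2.0000)
cross product → J_v[:, 1] = (0.7997,-2.7857,0.0000)
J_ω[:, 1] = z_1
entry J[1][1] = -2.7857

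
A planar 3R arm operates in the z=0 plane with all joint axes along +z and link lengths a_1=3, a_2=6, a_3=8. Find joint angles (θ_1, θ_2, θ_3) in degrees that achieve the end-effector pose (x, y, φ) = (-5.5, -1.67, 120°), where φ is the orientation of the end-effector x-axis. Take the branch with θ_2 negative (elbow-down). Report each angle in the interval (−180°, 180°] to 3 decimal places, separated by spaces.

-79.797 -29.993 -130.210

wrist centre = target − a_3·(cos φ, sin φ) = (-1.5000, -8.5982)
cos θ_2 = (76.1791−3²−6²)/(2·3·6) = 0.8661; θ_2 = -29.9930° (elbow-down)
β = atan2(-8.5982,-1.5000) = -99.8959°; ψ = atan2(-2.9994,8.1965) = -20.0992°
θ_1 = β − ψ = -79.7967°
θ_3 = φ − θ_1 − θ_2 = -130.2102° (wrapped to (-180°,180°])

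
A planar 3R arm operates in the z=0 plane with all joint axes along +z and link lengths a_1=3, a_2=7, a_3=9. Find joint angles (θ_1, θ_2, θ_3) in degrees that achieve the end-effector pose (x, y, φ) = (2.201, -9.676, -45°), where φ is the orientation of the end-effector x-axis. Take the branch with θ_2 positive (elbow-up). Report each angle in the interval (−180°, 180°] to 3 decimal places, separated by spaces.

wrist centre = target − a_3·(cos φ, sin φ) = (-4.1630, -3.3120)
cos θ_2 = (28.2998−3²−7²)/(2·3·7) = -0.7071; θ_2 = 135.0032° (elbow-up)
β = atan2(-3.3120,-4.1630) = -141.4944°; ψ = atan2(4.9495,-1.9500) = 111.5038°
θ_1 = β − ψ = -252.9981°
θ_3 = φ − θ_1 − θ_2 = 72.9949° (wrapped to (-180°,180°])

107.002 135.003 72.995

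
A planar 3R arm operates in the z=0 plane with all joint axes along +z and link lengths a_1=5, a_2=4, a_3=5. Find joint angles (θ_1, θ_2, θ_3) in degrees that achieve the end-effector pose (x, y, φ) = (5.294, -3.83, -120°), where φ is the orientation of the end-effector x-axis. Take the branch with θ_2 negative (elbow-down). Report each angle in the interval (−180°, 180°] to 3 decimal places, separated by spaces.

wrist centre = target − a_3·(cos φ, sin φ) = (7.7940, 0.5001)
cos θ_2 = (60.9966−5²−4²)/(2·5·4) = 0.4999; θ_2 = -60.0057° (elbow-down)
β = atan2(0.5001,7.7940) = 3.6715°; ψ = atan2(-3.4643,6.9997) = -26.3319°
θ_1 = β − ψ = 30.0035°
θ_3 = φ − θ_1 − θ_2 = -89.9978° (wrapped to (-180°,180°])

30.003 -60.006 -89.998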